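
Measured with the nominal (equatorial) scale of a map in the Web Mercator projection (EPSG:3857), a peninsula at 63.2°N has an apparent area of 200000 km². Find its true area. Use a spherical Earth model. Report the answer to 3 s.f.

Mercator is conformal, so the point scale is isotropic: h = k = sec φ = 1/cos φ.
Areal scale = k² = sec²φ = 1/cos²(63.2°) = 1/0.4509² = 4.919.
True area = apparent / (areal scale) = 200000 / 4.919 ≈ 40700 km².

40700 km²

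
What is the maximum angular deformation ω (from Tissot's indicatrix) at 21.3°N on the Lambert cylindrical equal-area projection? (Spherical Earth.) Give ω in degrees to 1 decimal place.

8.1°

The Lambert cylindrical equal-area projection is the cylindrical equal-area projection with its standard parallel at the equator (φ₀ = 0). A cylindrical equal-area projection with standard parallel φ₀ has meridian scale h = cos φ / cos φ₀ and parallel scale k = cos φ₀ / cos φ (so areas are preserved, h·k = 1).
At 21.3°: h = 0.9317, k = 1.073; principal scales a = 1.073, b = 0.9317.
sin(ω/2) = (a − b)/(a + b) = 0.1416/2.005 = 0.07064, so ω = 2 arcsin(0.07064) ≈ 8.1°.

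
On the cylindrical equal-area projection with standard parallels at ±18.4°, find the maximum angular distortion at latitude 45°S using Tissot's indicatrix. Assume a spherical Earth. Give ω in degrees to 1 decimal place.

Cylindrical equal-area (φ₀ = 18.4°): h = cos φ / cos 18.4° along meridians, k = cos 18.4° / cos φ along parallels; h·k = 1.
At 45°: h = 0.7452, k = 1.342; principal scales a = 1.342, b = 0.7452.
sin(ω/2) = (a − b)/(a + b) = 0.5967/2.087 = 0.2859, so ω = 2 arcsin(0.2859) ≈ 33.2°.

33.2°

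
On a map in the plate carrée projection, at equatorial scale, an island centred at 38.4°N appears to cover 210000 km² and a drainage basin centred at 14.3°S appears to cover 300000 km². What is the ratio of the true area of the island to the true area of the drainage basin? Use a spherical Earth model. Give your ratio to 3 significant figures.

On the plate carrée, areal scale = h·k = 1 × sec φ, so true area = apparent × cos φ.
True area of island: 210000 × cos(38.4°) = 210000 × 0.7837 = 164600 km².
True area of drainage basin: 300000 × cos(14.3°) = 300000 × 0.9690 = 290700 km².
Ratio = 164600 / 290700 ≈ 0.566.

0.566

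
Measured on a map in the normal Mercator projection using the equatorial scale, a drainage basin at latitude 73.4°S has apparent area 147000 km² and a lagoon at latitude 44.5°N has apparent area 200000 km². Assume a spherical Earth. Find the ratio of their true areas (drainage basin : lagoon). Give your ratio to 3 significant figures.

Since Mercator area scale is 1/cos²φ, the true area equals the apparent area multiplied by cos²φ.
True area of drainage basin: 147000 × cos²(73.4°) = 147000 × 0.08162 = 12000 km².
True area of lagoon: 200000 × cos²(44.5°) = 200000 × 0.5087 = 101700 km².
Ratio = 12000 / 101700 ≈ 0.118.

0.118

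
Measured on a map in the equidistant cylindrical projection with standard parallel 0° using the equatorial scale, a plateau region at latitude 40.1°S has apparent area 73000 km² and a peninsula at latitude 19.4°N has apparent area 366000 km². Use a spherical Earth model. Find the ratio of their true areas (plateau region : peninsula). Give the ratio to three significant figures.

0.162

Plate carrée has h = 1 and k = sec φ, giving areal scale sec φ; true area = (apparent area) · cos φ.
True area of plateau region: 73000 × cos(40.1°) = 73000 × 0.7649 = 55840 km².
True area of peninsula: 366000 × cos(19.4°) = 366000 × 0.9432 = 345200 km².
Ratio = 55840 / 345200 ≈ 0.162.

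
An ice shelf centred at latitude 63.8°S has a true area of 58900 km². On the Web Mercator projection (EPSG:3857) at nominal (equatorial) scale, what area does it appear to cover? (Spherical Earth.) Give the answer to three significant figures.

Mercator is conformal, so the point scale is isotropic: h = k = sec φ = 1/cos φ.
Areal scale = k² = sec²φ = 1/cos²(63.8°) = 1/0.4415² = 5.130.
Apparent area = 58900 × 5.130 ≈ 302000 km².

302000 km²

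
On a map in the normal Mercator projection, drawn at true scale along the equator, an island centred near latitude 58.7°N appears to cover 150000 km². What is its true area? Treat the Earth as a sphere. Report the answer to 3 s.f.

40500 km²

Mercator is conformal, so the point scale is isotropic: h = k = sec φ = 1/cos φ.
Areal scale = k² = sec²φ = 1/cos²(58.7°) = 1/0.5195² = 3.705.
True area = apparent / (areal scale) = 150000 / 3.705 ≈ 40500 km².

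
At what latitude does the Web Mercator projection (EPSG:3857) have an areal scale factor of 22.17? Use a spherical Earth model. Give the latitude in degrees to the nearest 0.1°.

Mercator areal scale is sec²φ.
sec²φ = 22.17  ⇒  cos²φ = 0.04511  ⇒  cos φ = 0.2124.
φ = arccos(0.2124) ≈ 77.7°.

77.7°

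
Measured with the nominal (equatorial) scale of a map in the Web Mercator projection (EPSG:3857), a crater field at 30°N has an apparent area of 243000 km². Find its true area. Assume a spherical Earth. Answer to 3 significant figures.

182000 km²

Mercator is conformal, so the point scale is isotropic: h = k = sec φ = 1/cos φ.
Areal scale = k² = sec²φ = 1/cos²(30°) = 1/0.8660² = 1.333.
True area = apparent / (areal scale) = 243000 / 1.333 ≈ 182000 km².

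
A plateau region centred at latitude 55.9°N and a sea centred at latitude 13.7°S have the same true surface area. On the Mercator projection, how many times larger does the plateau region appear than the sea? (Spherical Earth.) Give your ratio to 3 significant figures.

Mercator is conformal with k = sec φ, so areal scale = k² = sec²φ.
At 55.9°: sec²(55.9°) = 1/0.5606² = 3.182.
At 13.7°: sec²(13.7°) = 1/0.9715² = 1.059.
Ratio = 3.182/1.059 = cos²(13.7°)/cos²(55.9°) ≈ 3.00.

3.00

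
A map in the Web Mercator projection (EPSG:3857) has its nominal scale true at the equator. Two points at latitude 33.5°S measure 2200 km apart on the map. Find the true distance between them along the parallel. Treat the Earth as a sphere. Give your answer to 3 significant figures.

1830 km

Mercator is conformal, so the point scale is isotropic: h = k = sec φ = 1/cos φ.
Along the parallel at 33.5°, map distances are exaggerated by k = sec 33.5° = 1.199.
True distance = 2200 / 1.199 = 2200 × cos 33.5° ≈ 1830 km.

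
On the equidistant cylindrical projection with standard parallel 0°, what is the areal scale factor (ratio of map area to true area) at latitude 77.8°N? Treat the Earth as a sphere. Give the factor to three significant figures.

4.73

In the plate carrée (x = Rλ, y = Rφ), meridians are true-scale (h = 1) and parallels are stretched by k = sec φ.
Areal scale = h·k = 1 × sec φ; at 77.8°, h = 1.000, k = 4.732, so h·k = 4.732.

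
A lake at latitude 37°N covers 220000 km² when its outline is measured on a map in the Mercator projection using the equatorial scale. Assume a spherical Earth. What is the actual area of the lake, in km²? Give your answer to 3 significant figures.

Mercator is conformal, so the point scale is isotropic: h = k = sec φ = 1/cos φ.
Areal scale = k² = sec²φ = 1/cos²(37°) = 1/0.7986² = 1.568.
True area = apparent / (areal scale) = 220000 / 1.568 ≈ 140000 km².

140000 km²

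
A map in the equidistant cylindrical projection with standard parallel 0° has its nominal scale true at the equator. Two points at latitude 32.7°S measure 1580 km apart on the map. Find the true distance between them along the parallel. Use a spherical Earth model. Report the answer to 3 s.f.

1330 km

Plate carrée maps x = Rλ, y = Rφ. The meridian scale is h = 1 and the parallel scale is k = 1/cos φ = sec φ.
Along the parallel at 32.7°, map distances are exaggerated by k = sec 32.7° = 1.188.
True distance = 1580 / 1.188 = 1580 × cos 32.7° ≈ 1330 km.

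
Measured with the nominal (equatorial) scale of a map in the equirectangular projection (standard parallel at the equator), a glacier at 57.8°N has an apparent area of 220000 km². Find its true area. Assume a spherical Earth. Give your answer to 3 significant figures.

117000 km²

For the equirectangular projection with φ₀ = 0 (plate carrée), h = 1 along meridians and k = sec φ along parallels.
Areal scale = h·k = 1 × sec φ; at 57.8°, h = 1.000, k = 1.877, so h·k = 1.877.
True area = apparent / (areal scale) = 220000 / 1.877 ≈ 117000 km².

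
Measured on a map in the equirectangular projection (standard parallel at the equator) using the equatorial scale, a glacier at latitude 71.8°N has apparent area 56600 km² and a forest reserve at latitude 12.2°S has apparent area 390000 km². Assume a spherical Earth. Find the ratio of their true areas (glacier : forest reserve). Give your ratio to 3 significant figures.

0.0464

On the plate carrée, areal scale = h·k = 1 × sec φ, so true area = apparent × cos φ.
True area of glacier: 56600 × cos(71.8°) = 56600 × 0.3123 = 17680 km².
True area of forest reserve: 390000 × cos(12.2°) = 390000 × 0.9774 = 381200 km².
Ratio = 17680 / 381200 ≈ 0.0464.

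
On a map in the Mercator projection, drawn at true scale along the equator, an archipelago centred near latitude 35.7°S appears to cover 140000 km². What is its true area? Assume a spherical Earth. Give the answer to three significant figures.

For Mercator, h = k = sec φ (a conformal cylindrical projection has a single point scale, 1/cos φ).
Areal scale = k² = sec²φ = 1/cos²(35.7°) = 1/0.8121² = 1.516.
True area = apparent / (areal scale) = 140000 / 1.516 ≈ 92300 km².

92300 km²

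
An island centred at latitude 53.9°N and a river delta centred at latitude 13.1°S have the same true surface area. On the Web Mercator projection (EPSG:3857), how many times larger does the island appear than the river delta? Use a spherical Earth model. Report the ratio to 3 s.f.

2.73

On Mercator, area is exaggerated by sec²φ = 1/cos²φ.
At 53.9°: sec²(53.9°) = 1/0.5892² = 2.881.
At 13.1°: sec²(13.1°) = 1/0.9740² = 1.054.
Ratio = 2.881/1.054 = cos²(13.1°)/cos²(53.9°) ≈ 2.73.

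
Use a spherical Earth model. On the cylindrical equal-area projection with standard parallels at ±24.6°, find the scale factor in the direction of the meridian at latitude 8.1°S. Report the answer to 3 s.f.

1.09

For cylindrical equal-area with standard parallel φ₀, h = cos φ / cos φ₀ and k = cos φ₀ / cos φ, so h·k = 1.
h = cos 8.1° / cos 24.6° = 0.9900/0.9092 = 1.089.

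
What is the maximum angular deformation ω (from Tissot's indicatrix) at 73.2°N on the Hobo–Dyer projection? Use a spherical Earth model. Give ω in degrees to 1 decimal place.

The Hobo–Dyer projection is cylindrical equal-area with φ₀ = 37.5°. Cylindrical equal-area (φ₀ = 37.5°): h = cos φ / cos 37.5° along meridians, k = cos 37.5° / cos φ along parallels; h·k = 1.
At 73.2°: h = 0.3643, k = 2.745; principal scales a = 2.745, b = 0.3643.
sin(ω/2) = (a − b)/(a + b) = 2.381/3.109 = 0.7657, so ω = 2 arcsin(0.7657) ≈ 99.9°.

99.9°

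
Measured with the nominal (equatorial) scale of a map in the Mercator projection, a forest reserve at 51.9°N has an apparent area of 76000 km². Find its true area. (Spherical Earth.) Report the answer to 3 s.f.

For Mercator, h = k = sec φ (a conformal cylindrical projection has a single point scale, 1/cos φ).
Areal scale = k² = sec²φ = 1/cos²(51.9°) = 1/0.6170² = 2.627.
True area = apparent / (areal scale) = 76000 / 2.627 ≈ 28900 km².

28900 km²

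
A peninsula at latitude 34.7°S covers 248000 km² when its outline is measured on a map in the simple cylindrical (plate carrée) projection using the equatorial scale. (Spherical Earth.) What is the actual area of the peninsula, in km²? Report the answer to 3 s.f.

In the plate carrée (x = Rλ, y = Rφ), meridians are true-scale (h = 1) and parallels are stretched by k = sec φ.
Areal scale = h·k = 1 × sec φ; at 34.7°, h = 1.000, k = 1.216, so h·k = 1.216.
True area = apparent / (areal scale) = 248000 / 1.216 ≈ 204000 km².

204000 km²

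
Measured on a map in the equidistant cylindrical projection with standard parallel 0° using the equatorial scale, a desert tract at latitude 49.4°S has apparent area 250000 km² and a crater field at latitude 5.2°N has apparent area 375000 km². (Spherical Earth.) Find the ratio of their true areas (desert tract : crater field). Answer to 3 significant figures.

0.436

On the plate carrée, areal scale = h·k = 1 × sec φ, so true area = apparent × cos φ.
True area of desert tract: 250000 × cos(49.4°) = 250000 × 0.6508 = 162700 km².
True area of crater field: 375000 × cos(5.2°) = 375000 × 0.9959 = 373500 km².
Ratio = 162700 / 373500 ≈ 0.436.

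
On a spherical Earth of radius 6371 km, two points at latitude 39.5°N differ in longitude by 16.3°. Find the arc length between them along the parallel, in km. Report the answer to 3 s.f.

Arc length along a parallel = R cos φ · Δλ (with Δλ in radians).
= 6371 × cos 39.5° × (16.3° × π/180) = 6371 × 0.7716 × 0.2845 ≈ 1400 km.

1400 km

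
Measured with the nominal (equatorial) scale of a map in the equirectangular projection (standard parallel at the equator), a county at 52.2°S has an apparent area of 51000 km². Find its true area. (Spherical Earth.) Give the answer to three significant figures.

31300 km²

In the plate carrée (x = Rλ, y = Rφ), meridians are true-scale (h = 1) and parallels are stretched by k = sec φ.
Areal scale = h·k = 1 × sec φ; at 52.2°, h = 1.000, k = 1.632, so h·k = 1.632.
True area = apparent / (areal scale) = 51000 / 1.632 ≈ 31300 km².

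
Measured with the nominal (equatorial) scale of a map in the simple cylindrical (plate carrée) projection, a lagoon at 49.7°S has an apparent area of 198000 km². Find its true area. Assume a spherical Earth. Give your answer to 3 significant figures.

128000 km²

For the equirectangular projection with φ₀ = 0 (plate carrée), h = 1 along meridians and k = sec φ along parallels.
Areal scale = h·k = 1 × sec φ; at 49.7°, h = 1.000, k = 1.546, so h·k = 1.546.
True area = apparent / (areal scale) = 198000 / 1.546 ≈ 128000 km².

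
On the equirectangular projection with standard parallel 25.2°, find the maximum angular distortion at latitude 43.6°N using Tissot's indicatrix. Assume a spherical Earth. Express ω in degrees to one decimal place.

12.7°

The equidistant cylindrical projection with φ₀ = 25.2° has h = 1 (meridians true) and k = cos φ₀ / cos φ along parallels.
At 43.6°: h = 1.000, k = 1.249; principal scales a = 1.249, b = 1.000.
sin(ω/2) = (a − b)/(a + b) = 0.2495/2.249 = 0.1109, so ω = 2 arcsin(0.1109) ≈ 12.7°.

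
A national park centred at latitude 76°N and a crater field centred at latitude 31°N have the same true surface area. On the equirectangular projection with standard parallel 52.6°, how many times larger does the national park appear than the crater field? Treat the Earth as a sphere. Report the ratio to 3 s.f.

3.54

In the equirectangular projection with standard parallel φ₀ = 52.6° (x = Rλ cos φ₀, y = Rφ), meridians are true-scale (h = 1) and the parallel scale is k = cos φ₀ / cos φ.
Areal scale at 76°: h·k = 1.000 × 2.511 = 2.511.
Areal scale at 31°: h·k = 1.000 × 0.7086 = 0.7086.
Ratio = 2.511/0.7086 ≈ 3.54.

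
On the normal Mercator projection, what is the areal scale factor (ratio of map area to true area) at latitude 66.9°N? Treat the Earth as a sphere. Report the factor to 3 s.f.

Mercator is conformal, so the point scale is isotropic: h = k = sec φ = 1/cos φ.
Areal scale = k² = sec²φ = 1/cos²(66.9°) = 1/0.3923² = 6.497.

6.50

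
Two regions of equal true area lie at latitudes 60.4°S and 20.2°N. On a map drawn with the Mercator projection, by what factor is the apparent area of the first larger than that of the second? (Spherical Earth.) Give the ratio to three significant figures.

3.61

On Mercator, area is exaggerated by sec²φ = 1/cos²φ.
At 60.4°: sec²(60.4°) = 1/0.4939² = 4.099.
At 20.2°: sec²(20.2°) = 1/0.9385² = 1.135.
Ratio = 4.099/1.135 = cos²(20.2°)/cos²(60.4°) ≈ 3.61.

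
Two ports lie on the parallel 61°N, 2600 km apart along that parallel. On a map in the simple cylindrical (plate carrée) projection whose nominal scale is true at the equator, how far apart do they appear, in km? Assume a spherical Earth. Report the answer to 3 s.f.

For the equirectangular projection with φ₀ = 0 (plate carrée), h = 1 along meridians and k = sec φ along parallels.
Along the parallel, k = sec 61° = 1/0.4848 = 2.063.
Map distance = 2600 × 2.063 ≈ 5360 km.

5360 km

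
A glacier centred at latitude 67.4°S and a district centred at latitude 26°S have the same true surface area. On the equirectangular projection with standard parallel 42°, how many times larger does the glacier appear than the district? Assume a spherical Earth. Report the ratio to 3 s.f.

In the equirectangular projection with standard parallel φ₀ = 42° (x = Rλ cos φ₀, y = Rφ), meridians are true-scale (h = 1) and the parallel scale is k = cos φ₀ / cos φ.
Areal scale at 67.4°: h·k = 1.000 × 1.934 = 1.934.
Areal scale at 26°: h·k = 1.000 × 0.8268 = 0.8268.
Ratio = 1.934/0.8268 ≈ 2.34.

2.34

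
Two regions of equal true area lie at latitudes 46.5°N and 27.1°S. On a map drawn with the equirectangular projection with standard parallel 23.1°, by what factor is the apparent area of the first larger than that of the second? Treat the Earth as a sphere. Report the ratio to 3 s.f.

1.29

With standard parallel φ₀ = 23.1°, the equirectangular projection gives x = Rλ cos φ₀, y = Rφ, so h = 1 and k = cos 23.1° / cos φ.
Areal scale at 46.5°: h·k = 1.000 × 1.336 = 1.336.
Areal scale at 27.1°: h·k = 1.000 × 1.033 = 1.033.
Ratio = 1.336/1.033 ≈ 1.29.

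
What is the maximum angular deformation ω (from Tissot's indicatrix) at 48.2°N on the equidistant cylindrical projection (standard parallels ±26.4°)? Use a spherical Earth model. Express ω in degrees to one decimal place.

16.9°

With standard parallel φ₀ = 26.4°, the equirectangular projection gives x = Rλ cos φ₀, y = Rφ, so h = 1 and k = cos 26.4° / cos φ.
At 48.2°: h = 1.000, k = 1.344; principal scales a = 1.344, b = 1.000.
sin(ω/2) = (a − b)/(a + b) = 0.3438/2.344 = 0.1467, so ω = 2 arcsin(0.1467) ≈ 16.9°.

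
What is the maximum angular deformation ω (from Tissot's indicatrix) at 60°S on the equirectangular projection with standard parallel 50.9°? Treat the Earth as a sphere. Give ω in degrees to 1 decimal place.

The equidistant cylindrical projection with φ₀ = 50.9° has h = 1 (meridians true) and k = cos φ₀ / cos φ along parallels.
At 60°: h = 1.000, k = 1.261; principal scales a = 1.261, b = 1.000.
sin(ω/2) = (a − b)/(a + b) = 0.2614/2.261 = 0.1156, so ω = 2 arcsin(0.1156) ≈ 13.3°.

13.3°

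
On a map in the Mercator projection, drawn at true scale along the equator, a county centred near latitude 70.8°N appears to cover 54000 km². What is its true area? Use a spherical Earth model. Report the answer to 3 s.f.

Mercator is conformal, so the point scale is isotropic: h = k = sec φ = 1/cos φ.
Areal scale = k² = sec²φ = 1/cos²(70.8°) = 1/0.3289² = 9.246.
True area = apparent / (areal scale) = 54000 / 9.246 ≈ 5840 km².

5840 km²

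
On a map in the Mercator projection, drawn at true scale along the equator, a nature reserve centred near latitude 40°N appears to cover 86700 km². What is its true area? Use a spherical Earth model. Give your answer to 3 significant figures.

For Mercator, h = k = sec φ (a conformal cylindrical projection has a single point scale, 1/cos φ).
Areal scale = k² = sec²φ = 1/cos²(40°) = 1/0.7660² = 1.704.
True area = apparent / (areal scale) = 86700 / 1.704 ≈ 50900 km².

50900 km²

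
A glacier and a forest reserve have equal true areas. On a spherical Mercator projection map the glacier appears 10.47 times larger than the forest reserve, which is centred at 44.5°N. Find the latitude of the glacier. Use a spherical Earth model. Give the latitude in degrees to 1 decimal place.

77.3°

For equal true areas on Mercator, apparent areas scale as sec²φ, so the ratio is cos²φ₂ / cos²φ₁.
cos²φ₂ / cos²φ₁ = 10.47  ⇒  cos φ₁ = cos 44.5° / √10.47 = 0.7133/3.236 = 0.2204.
φ₁ = arccos(0.2204) ≈ 77.3°.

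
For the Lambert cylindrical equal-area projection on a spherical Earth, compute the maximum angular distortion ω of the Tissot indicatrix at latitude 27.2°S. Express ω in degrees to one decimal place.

The Lambert cylindrical equal-area projection is the cylindrical equal-area projection with its standard parallel at the equator (φ₀ = 0). Cylindrical equal-area (φ₀ = 0°): h = cos φ / cos 0° along meridians, k = cos 0° / cos φ along parallels; h·k = 1.
At 27.2°: h = 0.8894, k = 1.124; principal scales a = 1.124, b = 0.8894.
sin(ω/2) = (a − b)/(a + b) = 0.2349/2.014 = 0.1167, so ω = 2 arcsin(0.1167) ≈ 13.4°.

13.4°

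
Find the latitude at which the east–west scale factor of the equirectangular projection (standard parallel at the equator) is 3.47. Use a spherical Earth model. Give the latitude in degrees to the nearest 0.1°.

73.3°

Plate carrée: h = 1, k = sec φ along parallels.
sec φ = 3.47  ⇒  cos φ = 0.2882  ⇒  φ ≈ 73.3°.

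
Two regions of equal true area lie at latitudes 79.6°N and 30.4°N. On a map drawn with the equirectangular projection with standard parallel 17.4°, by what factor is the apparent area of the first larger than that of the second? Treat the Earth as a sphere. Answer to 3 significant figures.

With standard parallel φ₀ = 17.4°, the equirectangular projection gives x = Rλ cos φ₀, y = Rφ, so h = 1 and k = cos 17.4° / cos φ.
Areal scale at 79.6°: h·k = 1.000 × 5.286 = 5.286.
Areal scale at 30.4°: h·k = 1.000 × 1.106 = 1.106.
Ratio = 5.286/1.106 ≈ 4.78.

4.78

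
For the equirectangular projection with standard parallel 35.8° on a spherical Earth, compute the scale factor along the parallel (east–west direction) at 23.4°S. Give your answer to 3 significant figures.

With standard parallel φ₀ = 35.8°, the equirectangular projection gives x = Rλ cos φ₀, y = Rφ, so h = 1 and k = cos 35.8° / cos φ.
k = cos 35.8° / cos 23.4° = 0.8111/0.9178 = 0.8837.

0.884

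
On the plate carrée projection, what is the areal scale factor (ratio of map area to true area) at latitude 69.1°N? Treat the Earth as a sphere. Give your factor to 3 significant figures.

2.80

In the plate carrée (x = Rλ, y = Rφ), meridians are true-scale (h = 1) and parallels are stretched by k = sec φ.
Areal scale = h·k = 1 × sec φ; at 69.1°, h = 1.000, k = 2.803, so h·k = 2.803.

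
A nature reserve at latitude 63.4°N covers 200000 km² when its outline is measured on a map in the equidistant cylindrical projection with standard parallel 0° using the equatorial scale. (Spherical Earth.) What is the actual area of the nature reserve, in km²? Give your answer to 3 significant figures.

In the plate carrée (x = Rλ, y = Rφ), meridians are true-scale (h = 1) and parallels are stretched by k = sec φ.
Areal scale = h·k = 1 × sec φ; at 63.4°, h = 1.000, k = 2.233, so h·k = 2.233.
True area = apparent / (areal scale) = 200000 / 2.233 ≈ 89600 km².

89600 km²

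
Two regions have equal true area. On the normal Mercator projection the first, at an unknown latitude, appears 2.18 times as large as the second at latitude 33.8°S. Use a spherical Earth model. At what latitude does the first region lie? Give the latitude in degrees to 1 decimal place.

55.7°

On Mercator, (apparent₁)/(apparent₂) = sec²φ₁ / sec²φ₂ when true areas are equal.
cos²φ₂ / cos²φ₁ = 2.18  ⇒  cos φ₁ = cos 33.8° / √2.18 = 0.8310/1.476 = 0.5628.
φ₁ = arccos(0.5628) ≈ 55.7°.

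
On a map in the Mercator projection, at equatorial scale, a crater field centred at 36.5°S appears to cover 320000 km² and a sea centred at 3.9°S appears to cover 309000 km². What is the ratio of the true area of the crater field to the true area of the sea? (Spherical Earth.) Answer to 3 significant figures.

0.672

Mercator's areal exaggeration is sec²φ; hence true area = (apparent area) · cos²φ.
True area of crater field: 320000 × cos²(36.5°) = 320000 × 0.6462 = 206800 km².
True area of sea: 309000 × cos²(3.9°) = 309000 × 0.9954 = 307600 km².
Ratio = 206800 / 307600 ≈ 0.672.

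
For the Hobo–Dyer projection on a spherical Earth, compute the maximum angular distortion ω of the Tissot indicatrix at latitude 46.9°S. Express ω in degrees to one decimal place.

17.1°

The Hobo–Dyer projection is cylindrical equal-area with φ₀ = 37.5°. A cylindrical equal-area projection with standard parallel φ₀ has meridian scale h = cos φ / cos φ₀ and parallel scale k = cos φ₀ / cos φ (so areas are preserved, h·k = 1).
At 46.9°: h = 0.8612, k = 1.161; principal scales a = 1.161, b = 0.8612.
sin(ω/2) = (a − b)/(a + b) = 0.2999/2.022 = 0.1483, so ω = 2 arcsin(0.1483) ≈ 17.1°.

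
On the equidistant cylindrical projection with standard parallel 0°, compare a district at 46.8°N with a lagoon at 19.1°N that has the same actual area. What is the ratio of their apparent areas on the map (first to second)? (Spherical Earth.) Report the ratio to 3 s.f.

1.38

Plate carrée maps x = Rλ, y = Rφ. The meridian scale is h = 1 and the parallel scale is k = 1/cos φ = sec φ.
Areal scale at 46.8°: h·k = 1.000 × 1.461 = 1.461.
Areal scale at 19.1°: h·k = 1.000 × 1.058 = 1.058.
Ratio = 1.461/1.058 ≈ 1.38.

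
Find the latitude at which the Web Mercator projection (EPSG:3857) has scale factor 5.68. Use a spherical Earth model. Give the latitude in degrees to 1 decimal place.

79.9°

Mercator scale is k = sec φ = 1/cos φ.
1/cos φ = 5.68  ⇒  cos φ = 0.1761  ⇒  φ = arccos(0.1761) ≈ 79.9°.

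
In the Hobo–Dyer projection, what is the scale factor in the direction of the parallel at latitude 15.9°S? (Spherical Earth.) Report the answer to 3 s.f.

0.825

The Hobo–Dyer projection is cylindrical equal-area with φ₀ = 37.5°. Cylindrical equal-area (φ₀ = 37.5°): h = cos φ / cos 37.5° along meridians, k = cos 37.5° / cos φ along parallels; h·k = 1.
k = cos 37.5° / cos 15.9° = 0.7934/0.9617 = 0.8249.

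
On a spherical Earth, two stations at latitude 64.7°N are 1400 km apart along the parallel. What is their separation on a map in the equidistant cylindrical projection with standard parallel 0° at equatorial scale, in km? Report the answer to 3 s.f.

3280 km

Plate carrée maps x = Rλ, y = Rφ. The meridian scale is h = 1 and the parallel scale is k = 1/cos φ = sec φ.
Along the parallel, k = sec 64.7° = 1/0.4274 = 2.340.
Map distance = 1400 × 2.340 ≈ 3280 km.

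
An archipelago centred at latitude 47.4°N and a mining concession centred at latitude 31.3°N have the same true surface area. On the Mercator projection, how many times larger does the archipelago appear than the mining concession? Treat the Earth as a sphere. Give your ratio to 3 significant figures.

1.59

Mercator is conformal with k = sec φ, so areal scale = k² = sec²φ.
At 47.4°: sec²(47.4°) = 1/0.6769² = 2.183.
At 31.3°: sec²(31.3°) = 1/0.8545² = 1.370.
Ratio = 2.183/1.370 = cos²(31.3°)/cos²(47.4°) ≈ 1.59.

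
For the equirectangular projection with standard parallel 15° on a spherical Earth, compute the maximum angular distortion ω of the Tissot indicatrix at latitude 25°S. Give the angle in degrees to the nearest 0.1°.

With standard parallel φ₀ = 15°, the equirectangular projection gives x = Rλ cos φ₀, y = Rφ, so h = 1 and k = cos 15° / cos φ.
At 25°: h = 1.000, k = 1.066; principal scales a = 1.066, b = 1.000.
sin(ω/2) = (a − b)/(a + b) = 0.06578/2.066 = 0.03184, so ω = 2 arcsin(0.03184) ≈ 3.6°.

3.6°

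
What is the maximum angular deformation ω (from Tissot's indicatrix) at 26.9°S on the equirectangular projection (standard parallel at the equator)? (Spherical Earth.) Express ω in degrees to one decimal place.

Plate carrée maps x = Rλ, y = Rφ. The meridian scale is h = 1 and the parallel scale is k = 1/cos φ = sec φ.
At 26.9°: h = 1.000, k = 1.121; principal scales a = 1.121, b = 1.000.
sin(ω/2) = (a − b)/(a + b) = 0.1213/2.121 = 0.05720, so ω = 2 arcsin(0.05720) ≈ 6.6°.

6.6°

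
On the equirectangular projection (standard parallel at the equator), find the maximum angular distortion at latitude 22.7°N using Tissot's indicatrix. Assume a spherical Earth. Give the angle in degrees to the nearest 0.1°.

In the plate carrée (x = Rλ, y = Rφ), meridians are true-scale (h = 1) and parallels are stretched by k = sec φ.
At 22.7°: h = 1.000, k = 1.084; principal scales a = 1.084, b = 1.000.
sin(ω/2) = (a − b)/(a + b) = 0.08397/2.084 = 0.04029, so ω = 2 arcsin(0.04029) ≈ 4.6°.

4.6°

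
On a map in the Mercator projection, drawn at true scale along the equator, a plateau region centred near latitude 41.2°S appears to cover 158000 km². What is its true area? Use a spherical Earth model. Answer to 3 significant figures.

For Mercator, h = k = sec φ (a conformal cylindrical projection has a single point scale, 1/cos φ).
Areal scale = k² = sec²φ = 1/cos²(41.2°) = 1/0.7524² = 1.766.
True area = apparent / (areal scale) = 158000 / 1.766 ≈ 89400 km².

89400 km²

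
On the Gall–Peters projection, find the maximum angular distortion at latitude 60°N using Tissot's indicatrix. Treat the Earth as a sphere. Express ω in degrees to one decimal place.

38.9°

The Gall–Peters projection is cylindrical equal-area with φ₀ = 45°. Cylindrical equal-area (φ₀ = 45°): h = cos φ / cos 45° along meridians, k = cos 45° / cos φ along parallels; h·k = 1.
At 60°: h = 0.7071, k = 1.414; principal scales a = 1.414, b = 0.7071.
sin(ω/2) = (a − b)/(a + b) = 0.7071/2.121 = 0.3333, so ω = 2 arcsin(0.3333) ≈ 38.9°.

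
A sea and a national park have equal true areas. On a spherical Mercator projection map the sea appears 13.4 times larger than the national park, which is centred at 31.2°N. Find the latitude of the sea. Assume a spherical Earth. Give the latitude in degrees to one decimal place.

Mercator areal scale is sec²φ, so apparent-area ratio = sec²φ₁ / sec²φ₂ = cos²φ₂ / cos²φ₁.
cos²φ₂ / cos²φ₁ = 13.4  ⇒  cos φ₁ = cos 31.2° / √13.4 = 0.8554/3.661 = 0.2337.
φ₁ = arccos(0.2337) ≈ 76.5°.

76.5°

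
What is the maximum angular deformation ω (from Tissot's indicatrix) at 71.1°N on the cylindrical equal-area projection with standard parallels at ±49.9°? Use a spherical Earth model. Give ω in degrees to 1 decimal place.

73.2°

A cylindrical equal-area projection with standard parallel φ₀ has meridian scale h = cos φ / cos φ₀ and parallel scale k = cos φ₀ / cos φ (so areas are preserved, h·k = 1).
At 71.1°: h = 0.5029, k = 1.989; principal scales a = 1.989, b = 0.5029.
sin(ω/2) = (a − b)/(a + b) = 1.486/2.491 = 0.5963, so ω = 2 arcsin(0.5963) ≈ 73.2°.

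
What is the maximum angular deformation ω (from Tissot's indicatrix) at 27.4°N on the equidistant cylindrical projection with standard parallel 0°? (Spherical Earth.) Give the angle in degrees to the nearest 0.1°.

In the plate carrée (x = Rλ, y = Rφ), meridians are true-scale (h = 1) and parallels are stretched by k = sec φ.
At 27.4°: h = 1.000, k = 1.126; principal scales a = 1.126, b = 1.000.
sin(ω/2) = (a − b)/(a + b) = 0.1264/2.126 = 0.05943, so ω = 2 arcsin(0.05943) ≈ 6.8°.

6.8°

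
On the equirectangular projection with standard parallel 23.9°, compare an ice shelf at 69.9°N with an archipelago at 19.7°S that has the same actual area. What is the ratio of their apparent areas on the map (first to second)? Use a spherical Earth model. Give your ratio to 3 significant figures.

2.74

In the equirectangular projection with standard parallel φ₀ = 23.9° (x = Rλ cos φ₀, y = Rφ), meridians are true-scale (h = 1) and the parallel scale is k = cos φ₀ / cos φ.
Areal scale at 69.9°: h·k = 1.000 × 2.660 = 2.660.
Areal scale at 19.7°: h·k = 1.000 × 0.9711 = 0.9711.
Ratio = 2.660/0.9711 ≈ 2.74.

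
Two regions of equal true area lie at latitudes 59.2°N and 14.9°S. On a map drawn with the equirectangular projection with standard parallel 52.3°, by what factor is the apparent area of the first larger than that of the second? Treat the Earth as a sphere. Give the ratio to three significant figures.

The equidistant cylindrical projection with φ₀ = 52.3° has h = 1 (meridians true) and k = cos φ₀ / cos φ along parallels.
Areal scale at 59.2°: h·k = 1.000 × 1.194 = 1.194.
Areal scale at 14.9°: h·k = 1.000 × 0.6328 = 0.6328.
Ratio = 1.194/0.6328 ≈ 1.89.

1.89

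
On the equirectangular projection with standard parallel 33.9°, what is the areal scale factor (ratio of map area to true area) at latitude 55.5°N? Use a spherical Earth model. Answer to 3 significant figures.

1.47

With standard parallel φ₀ = 33.9°, the equirectangular projection gives x = Rλ cos φ₀, y = Rφ, so h = 1 and k = cos 33.9° / cos φ.
Areal scale = h·k = 1 × cos φ₀ / cos φ; at 55.5°, h = 1.000, k = 1.465, so h·k = 1.465.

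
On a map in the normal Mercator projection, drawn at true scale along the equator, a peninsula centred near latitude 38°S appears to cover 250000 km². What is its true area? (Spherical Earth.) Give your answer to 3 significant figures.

Mercator is conformal, so the point scale is isotropic: h = k = sec φ = 1/cos φ.
Areal scale = k² = sec²φ = 1/cos²(38°) = 1/0.7880² = 1.610.
True area = apparent / (areal scale) = 250000 / 1.610 ≈ 155000 km².

155000 km²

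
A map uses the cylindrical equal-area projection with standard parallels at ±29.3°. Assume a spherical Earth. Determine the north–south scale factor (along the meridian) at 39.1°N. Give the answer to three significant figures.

For cylindrical equal-area with standard parallel φ₀, h = cos φ / cos φ₀ and k = cos φ₀ / cos φ, so h·k = 1.
h = cos 39.1° / cos 29.3° = 0.7760/0.8721 = 0.8899.

0.890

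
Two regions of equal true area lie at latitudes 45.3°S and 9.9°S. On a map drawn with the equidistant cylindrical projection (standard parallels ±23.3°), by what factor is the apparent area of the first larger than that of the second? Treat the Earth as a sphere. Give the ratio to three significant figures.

1.40

In the equirectangular projection with standard parallel φ₀ = 23.3° (x = Rλ cos φ₀, y = Rφ), meridians are true-scale (h = 1) and the parallel scale is k = cos φ₀ / cos φ.
Areal scale at 45.3°: h·k = 1.000 × 1.306 = 1.306.
Areal scale at 9.9°: h·k = 1.000 × 0.9323 = 0.9323.
Ratio = 1.306/0.9323 ≈ 1.40.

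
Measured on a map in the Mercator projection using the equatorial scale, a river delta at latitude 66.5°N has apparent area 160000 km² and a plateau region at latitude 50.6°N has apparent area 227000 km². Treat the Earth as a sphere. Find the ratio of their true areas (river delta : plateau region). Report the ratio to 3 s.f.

0.278

Since Mercator area scale is 1/cos²φ, the true area equals the apparent area multiplied by cos²φ.
True area of river delta: 160000 × cos²(66.5°) = 160000 × 0.1590 = 25440 km².
True area of plateau region: 227000 × cos²(50.6°) = 227000 × 0.4029 = 91450 km².
Ratio = 25440 / 91450 ≈ 0.278.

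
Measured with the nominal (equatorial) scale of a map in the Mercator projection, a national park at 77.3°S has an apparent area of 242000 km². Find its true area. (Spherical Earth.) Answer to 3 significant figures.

11700 km²

The Mercator projection is conformal; its linear scale factor is the same in every direction and equals sec φ = 1/cos φ.
Areal scale = k² = sec²φ = 1/cos²(77.3°) = 1/0.2198² = 20.69.
True area = apparent / (areal scale) = 242000 / 20.69 ≈ 11700 km².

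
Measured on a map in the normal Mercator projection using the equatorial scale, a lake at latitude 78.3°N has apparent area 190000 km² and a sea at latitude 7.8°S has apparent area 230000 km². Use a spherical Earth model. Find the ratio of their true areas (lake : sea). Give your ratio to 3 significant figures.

0.0346

Since Mercator area scale is 1/cos²φ, the true area equals the apparent area multiplied by cos²φ.
True area of lake: 190000 × cos²(78.3°) = 190000 × 0.04112 = 7813 km².
True area of sea: 230000 × cos²(7.8°) = 230000 × 0.9816 = 225800 km².
Ratio = 7813 / 225800 ≈ 0.0346.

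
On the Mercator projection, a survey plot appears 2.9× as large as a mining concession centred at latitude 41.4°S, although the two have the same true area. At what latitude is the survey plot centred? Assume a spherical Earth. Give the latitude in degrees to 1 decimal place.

On Mercator, (apparent₁)/(apparent₂) = sec²φ₁ / sec²φ₂ when true areas are equal.
cos²φ₂ / cos²φ₁ = 2.9  ⇒  cos φ₁ = cos 41.4° / √2.9 = 0.7501/1.703 = 0.4405.
φ₁ = arccos(0.4405) ≈ 63.9°.

63.9°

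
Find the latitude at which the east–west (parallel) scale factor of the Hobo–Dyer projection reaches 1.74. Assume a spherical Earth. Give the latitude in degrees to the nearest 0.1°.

The Hobo–Dyer projection is cylindrical equal-area with φ₀ = 37.5°. A cylindrical equal-area projection with standard parallel φ₀ has meridian scale h = cos φ / cos φ₀ and parallel scale k = cos φ₀ / cos φ (so areas are preserved, h·k = 1).
k = cos φ₀ / cos φ = 1.74  ⇒  cos φ = cos 37.5° / 1.74 = 0.4560.
φ = arccos(0.4560) ≈ 62.9°.

62.9°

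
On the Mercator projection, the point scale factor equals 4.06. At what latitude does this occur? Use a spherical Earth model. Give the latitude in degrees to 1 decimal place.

Mercator scale is k = sec φ = 1/cos φ.
1/cos φ = 4.06  ⇒  cos φ = 0.2463  ⇒  φ = arccos(0.2463) ≈ 75.7°.

75.7°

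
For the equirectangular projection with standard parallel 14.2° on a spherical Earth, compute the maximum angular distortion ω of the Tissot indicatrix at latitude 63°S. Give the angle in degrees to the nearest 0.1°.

With standard parallel φ₀ = 14.2°, the equirectangular projection gives x = Rλ cos φ₀, y = Rφ, so h = 1 and k = cos 14.2° / cos φ.
At 63°: h = 1.000, k = 2.135; principal scales a = 2.135, b = 1.000.
sin(ω/2) = (a − b)/(a + b) = 1.135/3.135 = 0.3621, so ω = 2 arcsin(0.3621) ≈ 42.5°.

42.5°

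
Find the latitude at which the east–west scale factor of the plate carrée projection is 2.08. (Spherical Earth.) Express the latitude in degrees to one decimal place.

Plate carrée: h = 1, k = sec φ along parallels.
sec φ = 2.08  ⇒  cos φ = 0.4808  ⇒  φ ≈ 61.3°.

61.3°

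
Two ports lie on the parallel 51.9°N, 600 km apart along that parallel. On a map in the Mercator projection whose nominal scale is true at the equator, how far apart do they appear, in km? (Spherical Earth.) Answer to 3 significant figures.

972 km

Mercator is conformal, so the point scale is isotropic: h = k = sec φ = 1/cos φ.
Along the parallel, k = sec 51.9° = 1/0.6170 = 1.621.
Map distance = 600 × 1.621 ≈ 972 km.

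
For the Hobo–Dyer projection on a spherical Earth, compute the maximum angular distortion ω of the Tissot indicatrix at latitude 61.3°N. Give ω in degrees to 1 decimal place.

Hobo–Dyer is a cylindrical equal-area projection with standard parallels at ±37.5°. For cylindrical equal-area with standard parallel φ₀, h = cos φ / cos φ₀ and k = cos φ₀ / cos φ, so h·k = 1.
At 61.3°: h = 0.6053, k = 1.652; principal scales a = 1.652, b = 0.6053.
sin(ω/2) = (a − b)/(a + b) = 1.047/2.257 = 0.4637, so ω = 2 arcsin(0.4637) ≈ 55.3°.

55.3°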